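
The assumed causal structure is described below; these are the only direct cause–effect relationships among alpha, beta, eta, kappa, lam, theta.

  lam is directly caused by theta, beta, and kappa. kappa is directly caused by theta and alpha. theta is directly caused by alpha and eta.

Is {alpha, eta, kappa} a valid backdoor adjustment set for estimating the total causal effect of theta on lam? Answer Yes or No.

No

Backdoor paths from theta to lam (paths whose first edge points into theta):
  P1: theta <- alpha -> kappa -> lam
Condition 1 (no descendant of theta in the set): FAILS — kappa is a descendant of theta.
Condition 2 (every backdoor path blocked by {alpha, eta, kappa}):
  P1: blocked at fork node alpha ∈ conditioning set.
{alpha, eta, kappa} does not satisfy the backdoor criterion.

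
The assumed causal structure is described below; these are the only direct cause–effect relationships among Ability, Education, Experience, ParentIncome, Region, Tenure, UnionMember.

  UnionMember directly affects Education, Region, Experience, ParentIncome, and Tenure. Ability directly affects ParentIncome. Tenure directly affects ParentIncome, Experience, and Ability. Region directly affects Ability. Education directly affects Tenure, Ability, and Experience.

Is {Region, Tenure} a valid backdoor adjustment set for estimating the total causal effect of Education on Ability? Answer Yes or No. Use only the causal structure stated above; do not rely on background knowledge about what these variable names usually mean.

No

Backdoor paths from Education to Ability (paths whose first edge points into Education):
  P1: Education <- UnionMember -> Tenure -> Ability
  P2: Education <- UnionMember -> Tenure -> ParentIncome <- Ability
  P3: Education <- UnionMember -> Experience <- Tenure -> Ability
  P4: Education <- UnionMember -> Experience <- Tenure -> ParentIncome <- Ability
  P5: Education <- UnionMember -> Region -> Ability
  P6: Education <- UnionMember -> ParentIncome <- Tenure -> Ability
  P7: Education <- UnionMember -> ParentIncome <- Ability
Condition 1 (no descendant of Education in the set): FAILS — Tenure is a descendant of Education.
Condition 2 (every backdoor path blocked by {Region, Tenure}):
  P1: blocked at chain node Tenure ∈ conditioning set.
  P2: blocked at chain node Tenure ∈ conditioning set.
  P3: blocked at collider Experience (neither it nor any descendant is in the conditioning set).
  P4: blocked at collider Experience (neither it nor any descendant is in the conditioning set).
  P5: blocked at chain node Region ∈ conditioning set.
  P6: blocked at collider ParentIncome (neither it nor any descendant is in the conditioning set).
  P7: blocked at collider ParentIncome (neither it nor any descendant is in the conditioning set).
{Region, Tenure} does not satisfy the backdoor criterion.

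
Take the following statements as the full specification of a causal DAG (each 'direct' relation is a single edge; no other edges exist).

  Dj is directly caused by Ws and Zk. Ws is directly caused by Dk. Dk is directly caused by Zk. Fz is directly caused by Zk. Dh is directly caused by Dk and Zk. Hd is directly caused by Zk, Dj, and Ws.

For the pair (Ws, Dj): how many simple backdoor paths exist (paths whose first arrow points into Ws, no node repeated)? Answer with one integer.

A backdoor path from Ws to Dj is any simple undirected path whose first edge points into Ws (i.e. leaves Ws via a parent).
Parents of Ws: {Dk}.
Enumerating:
  P1: Ws <- Dk <- Zk -> Dj
  P2: Ws <- Dk <- Zk -> Hd <- Dj
  P3: Ws <- Dk -> Dh <- Zk -> Dj
  P4: Ws <- Dk -> Dh <- Zk -> Hd <- Dj
That exhausts the simple backdoor paths. Count: 4.

4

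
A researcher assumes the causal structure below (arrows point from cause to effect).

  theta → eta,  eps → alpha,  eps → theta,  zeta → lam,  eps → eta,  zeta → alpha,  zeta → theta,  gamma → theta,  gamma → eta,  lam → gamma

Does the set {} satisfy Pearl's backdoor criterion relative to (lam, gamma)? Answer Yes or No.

Backdoor paths from lam to gamma (paths whose first edge points into lam):
  P1: lam <- zeta -> alpha <- eps -> theta <- gamma
  P2: lam <- zeta -> alpha <- eps -> theta -> eta <- gamma
  P3: lam <- zeta -> alpha <- eps -> eta <- gamma
  P4: lam <- zeta -> alpha <- eps -> eta <- theta <- gamma
  P5: lam <- zeta -> theta <- gamma
  P6: lam <- zeta -> theta <- eps -> eta <- gamma
  P7: lam <- zeta -> theta -> eta <- gamma
Condition 1 (no descendant of lam in the set): holds — descendants of lam are {eta, gamma, theta}; none are in {}.
Condition 2 (every backdoor path blocked by {}):
  P1: blocked at collider alpha (neither it nor any descendant is in the conditioning set).
  P2: blocked at collider alpha (neither it nor any descendant is in the conditioning set).
  P3: blocked at collider alpha (neither it nor any descendant is in the conditioning set).
  P4: blocked at collider alpha (neither it nor any descendant is in the conditioning set).
  P5: blocked at collider theta (neither it nor any descendant is in the conditioning set).
  P6: blocked at collider theta (neither it nor any descendant is in the conditioning set).
  P7: blocked at collider eta (neither it nor any descendant is in the conditioning set).
{} satisfies the backdoor criterion.

Yes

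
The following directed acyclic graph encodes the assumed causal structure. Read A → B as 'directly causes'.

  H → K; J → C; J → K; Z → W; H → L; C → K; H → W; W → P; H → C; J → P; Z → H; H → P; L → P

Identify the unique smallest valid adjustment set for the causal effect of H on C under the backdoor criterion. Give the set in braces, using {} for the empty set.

{}

Variables eligible for adjustment (non-descendants of H, excluding H and C): {J, Z}.
Backdoor paths from H to C:
  P1: H <- Z -> W -> P <- J -> C
  P2: H <- Z -> W -> P <- J -> K <- C
Each backdoor path contains an unconditioned collider, so every path is already blocked with the empty conditioning set:
  P1: blocked at collider P (neither it nor any descendant is in the conditioning set).
  P2: blocked at collider P (neither it nor any descendant is in the conditioning set).
The empty set is therefore the unique smallest valid set.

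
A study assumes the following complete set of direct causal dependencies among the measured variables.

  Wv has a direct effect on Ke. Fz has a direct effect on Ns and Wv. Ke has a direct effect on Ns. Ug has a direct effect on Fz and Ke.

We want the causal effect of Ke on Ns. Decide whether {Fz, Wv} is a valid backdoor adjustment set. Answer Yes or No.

Yes

Backdoor paths from Ke to Ns (paths whose first edge points into Ke):
  P1: Ke <- Ug -> Fz -> Ns
  P2: Ke <- Wv <- Fz -> Ns
Condition 1 (no descendant of Ke in the set): holds — descendants of Ke are {Ns}; none are in {Fz, Wv}.
Condition 2 (every backdoor path blocked by {Fz, Wv}):
  P1: blocked at chain node Fz ∈ conditioning set.
  P2: blocked at chain node Wv ∈ conditioning set.
{Fz, Wv} satisfies the backdoor criterion.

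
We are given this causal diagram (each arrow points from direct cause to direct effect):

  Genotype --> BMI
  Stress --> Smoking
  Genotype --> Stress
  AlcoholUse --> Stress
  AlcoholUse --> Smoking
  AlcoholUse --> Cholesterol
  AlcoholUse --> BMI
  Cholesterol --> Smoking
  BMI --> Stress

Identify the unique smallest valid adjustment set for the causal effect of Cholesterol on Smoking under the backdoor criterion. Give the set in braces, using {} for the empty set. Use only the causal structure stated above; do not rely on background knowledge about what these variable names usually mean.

Variables eligible for adjustment (non-descendants of Cholesterol, excluding Cholesterol and Smoking): {AlcoholUse, BMI, Genotype, Stress}.
Backdoor paths from Cholesterol to Smoking:
  P1: Cholesterol <- AlcoholUse -> BMI <- Genotype -> Stress -> Smoking
  P2: Cholesterol <- AlcoholUse -> BMI -> Stress -> Smoking
  P3: Cholesterol <- AlcoholUse -> Stress -> Smoking
  P4: Cholesterol <- AlcoholUse -> Smoking
The empty set is not sufficient: P2 (Cholesterol <- AlcoholUse -> BMI -> Stress -> Smoking) has no collider blocking it and no conditioned non-collider, so it is open.
Try {AlcoholUse}:
  P1: blocked at fork node AlcoholUse ∈ conditioning set.
  P2: blocked at fork node AlcoholUse ∈ conditioning set.
  P3: blocked at fork node AlcoholUse ∈ conditioning set.
  P4: blocked at fork node AlcoholUse ∈ conditioning set.
{AlcoholUse} contains no descendant of Cholesterol and blocks every backdoor path.
No other singleton works — e.g. {Genotype} leaves P2 open — so {AlcoholUse} is the unique smallest valid adjustment set.

{AlcoholUse}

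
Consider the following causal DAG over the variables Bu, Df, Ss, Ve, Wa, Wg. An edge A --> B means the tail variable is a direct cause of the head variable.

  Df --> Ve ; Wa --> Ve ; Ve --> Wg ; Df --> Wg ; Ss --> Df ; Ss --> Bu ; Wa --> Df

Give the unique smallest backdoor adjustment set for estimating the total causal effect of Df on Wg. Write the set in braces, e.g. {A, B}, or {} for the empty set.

Variables eligible for adjustment (non-descendants of Df, excluding Df and Wg): {Bu, Ss, Wa}.
Backdoor paths from Df to Wg:
  P1: Df <- Wa -> Ve -> Wg
The empty set is not sufficient: P1 (Df <- Wa -> Ve -> Wg) has no collider blocking it and no conditioned non-collider, so it is open.
Try {Wa}:
  P1: blocked at fork node Wa ∈ conditioning set.
{Wa} contains no descendant of Df and blocks every backdoor path.
No other singleton works — e.g. {Ss} leaves P1 open — so {Wa} is the unique smallest valid adjustment set.

{Wa}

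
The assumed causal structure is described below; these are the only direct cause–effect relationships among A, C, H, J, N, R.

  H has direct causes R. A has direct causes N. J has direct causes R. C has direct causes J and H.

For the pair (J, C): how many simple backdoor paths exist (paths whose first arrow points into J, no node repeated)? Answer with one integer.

A backdoor path from J to C is any simple undirected path whose first edge points into J (i.e. leaves J via a parent).
Parents of J: {R}.
Enumerating:
  P1: J <- R -> H -> C
That exhausts the simple backdoor paths. Count: 1.

1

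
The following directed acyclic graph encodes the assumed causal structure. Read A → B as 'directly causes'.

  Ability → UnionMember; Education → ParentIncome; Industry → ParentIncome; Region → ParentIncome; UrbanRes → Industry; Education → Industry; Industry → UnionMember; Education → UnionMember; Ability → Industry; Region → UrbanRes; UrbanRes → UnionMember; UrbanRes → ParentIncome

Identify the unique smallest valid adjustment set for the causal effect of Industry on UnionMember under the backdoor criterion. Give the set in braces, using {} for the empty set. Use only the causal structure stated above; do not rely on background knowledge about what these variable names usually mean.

{Ability, Education, UrbanRes}

Variables eligible for adjustment (non-descendants of Industry, excluding Industry and UnionMember): {Ability, Education, Region, UrbanRes}.
Backdoor paths from Industry to UnionMember:
  P1: Industry <- Education -> UnionMember
  P2: Industry <- Education -> ParentIncome <- Region -> UrbanRes -> UnionMember
  P3: Industry <- Education -> ParentIncome <- UrbanRes -> UnionMember
  P4: Industry <- UrbanRes <- Region -> ParentIncome <- Education -> UnionMember
  P5: Industry <- UrbanRes -> UnionMember
  P6: Industry <- UrbanRes -> ParentIncome <- Education -> UnionMember
  P7: Industry <- Ability -> UnionMember
The empty set is not sufficient: P1 (Industry <- Education -> UnionMember) has no collider blocking it and no conditioned non-collider, so it is open.
Try {Ability, Education, UrbanRes}:
  P1: blocked at fork node Education ∈ conditioning set.
  P2: blocked at fork node Education ∈ conditioning set.
  P3: blocked at fork node Education ∈ conditioning set.
  P4: blocked at chain node UrbanRes ∈ conditioning set.
  P5: blocked at fork node UrbanRes ∈ conditioning set.
  P6: blocked at fork node UrbanRes ∈ conditioning set.
  P7: blocked at fork node Ability ∈ conditioning set.
{Ability, Education, UrbanRes} contains no descendant of Industry and blocks every backdoor path.
Every element of {Ability, Education, UrbanRes} is needed (dropping Ability leaves P7 open; dropping Education leaves P1 open; dropping UrbanRes leaves P5 open), so no proper subset is valid.
Among all size-3 subsets of the eligible variables, only {Ability, Education, UrbanRes} blocks every backdoor path, so it is the unique smallest valid adjustment set.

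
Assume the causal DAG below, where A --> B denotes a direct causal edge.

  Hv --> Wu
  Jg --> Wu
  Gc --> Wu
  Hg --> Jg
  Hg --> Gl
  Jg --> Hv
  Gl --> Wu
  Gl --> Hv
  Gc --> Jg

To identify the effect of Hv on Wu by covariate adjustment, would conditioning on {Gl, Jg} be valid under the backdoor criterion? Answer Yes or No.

Yes

Backdoor paths from Hv to Wu (paths whose first edge points into Hv):
  P1: Hv <- Gl <- Hg -> Jg <- Gc -> Wu
  P2: Hv <- Gl <- Hg -> Jg -> Wu
  P3: Hv <- Gl -> Wu
  P4: Hv <- Jg <- Gc -> Wu
  P5: Hv <- Jg <- Hg -> Gl -> Wu
  P6: Hv <- Jg -> Wu
Condition 1 (no descendant of Hv in the set): holds — descendants of Hv are {Wu}; none are in {Gl, Jg}.
Condition 2 (every backdoor path blocked by {Gl, Jg}):
  P1: blocked at chain node Gl ∈ conditioning set.
  P2: blocked at chain node Gl ∈ conditioning set.
  P3: blocked at fork node Gl ∈ conditioning set.
  P4: blocked at chain node Jg ∈ conditioning set.
  P5: blocked at chain node Jg ∈ conditioning set.
  P6: blocked at fork node Jg ∈ conditioning set.
{Gl, Jg} satisfies the backdoor criterion.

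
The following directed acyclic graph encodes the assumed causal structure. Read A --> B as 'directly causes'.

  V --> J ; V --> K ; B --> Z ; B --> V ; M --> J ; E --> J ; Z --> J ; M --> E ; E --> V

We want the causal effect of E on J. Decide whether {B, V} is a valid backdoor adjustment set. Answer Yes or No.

Backdoor paths from E to J (paths whose first edge points into E):
  P1: E <- M -> J
Condition 1 (no descendant of E in the set): FAILS — V is a descendant of E.
Condition 2 (every backdoor path blocked by {B, V}):
  P1: open — no interior node is in the conditioning set.
{B, V} does not satisfy the backdoor criterion.

No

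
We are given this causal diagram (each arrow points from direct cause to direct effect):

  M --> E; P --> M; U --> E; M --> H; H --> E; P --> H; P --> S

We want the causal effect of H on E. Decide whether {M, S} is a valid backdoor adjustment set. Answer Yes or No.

Yes

Backdoor paths from H to E (paths whose first edge points into H):
  P1: H <- P -> M -> E
  P2: H <- M -> E
Condition 1 (no descendant of H in the set): holds — descendants of H are {E}; none are in {M, S}.
Condition 2 (every backdoor path blocked by {M, S}):
  P1: blocked at chain node M ∈ conditioning set.
  P2: blocked at fork node M ∈ conditioning set.
{M, S} satisfies the backdoor criterion.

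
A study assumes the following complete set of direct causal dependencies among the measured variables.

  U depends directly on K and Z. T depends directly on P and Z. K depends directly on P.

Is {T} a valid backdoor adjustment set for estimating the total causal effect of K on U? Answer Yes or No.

Backdoor paths from K to U (paths whose first edge points into K):
  P1: K <- P -> T <- Z -> U
Condition 1 (no descendant of K in the set): holds — descendants of K are {U}; none are in {T}.
Condition 2 (every backdoor path blocked by {T}):
  P1: open — collider(s) T are conditioned on (or have a conditioned descendant) and no non-collider on the path is in the set.
{T} does not satisfy the backdoor criterion.

No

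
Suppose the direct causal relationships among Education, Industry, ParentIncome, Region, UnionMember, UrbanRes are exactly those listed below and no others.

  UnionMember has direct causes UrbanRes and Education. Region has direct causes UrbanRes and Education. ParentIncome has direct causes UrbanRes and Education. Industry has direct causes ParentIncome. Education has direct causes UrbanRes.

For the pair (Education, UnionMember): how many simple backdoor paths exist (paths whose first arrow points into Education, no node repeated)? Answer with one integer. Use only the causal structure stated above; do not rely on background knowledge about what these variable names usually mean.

1

A backdoor path from Education to UnionMember is any simple undirected path whose first edge points into Education (i.e. leaves Education via a parent).
Parents of Education: {UrbanRes}.
Enumerating:
  P1: Education <- UrbanRes -> UnionMember
That exhausts the simple backdoor paths. Count: 1.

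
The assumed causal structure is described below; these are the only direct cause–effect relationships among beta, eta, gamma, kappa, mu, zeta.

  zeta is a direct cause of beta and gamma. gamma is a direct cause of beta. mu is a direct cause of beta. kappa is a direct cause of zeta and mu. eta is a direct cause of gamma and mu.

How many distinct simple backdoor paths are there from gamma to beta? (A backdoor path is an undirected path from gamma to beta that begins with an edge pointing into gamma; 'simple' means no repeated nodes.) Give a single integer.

A backdoor path from gamma to beta is any simple undirected path whose first edge points into gamma (i.e. leaves gamma via a parent).
Parents of gamma: {eta, zeta}.
Enumerating:
  P1: gamma <- eta -> mu <- kappa -> zeta -> beta
  P2: gamma <- eta -> mu -> beta
  P3: gamma <- zeta <- kappa -> mu -> beta
  P4: gamma <- zeta -> beta
That exhausts the simple backdoor paths. Count: 4.

4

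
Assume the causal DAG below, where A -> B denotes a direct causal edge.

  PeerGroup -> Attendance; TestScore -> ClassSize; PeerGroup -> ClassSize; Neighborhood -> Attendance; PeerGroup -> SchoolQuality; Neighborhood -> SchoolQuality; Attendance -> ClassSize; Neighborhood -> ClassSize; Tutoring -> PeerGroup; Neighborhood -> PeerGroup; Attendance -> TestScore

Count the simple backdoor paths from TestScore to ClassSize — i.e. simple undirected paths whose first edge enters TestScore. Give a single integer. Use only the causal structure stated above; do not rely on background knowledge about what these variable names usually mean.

A backdoor path from TestScore to ClassSize is any simple undirected path whose first edge points into TestScore (i.e. leaves TestScore via a parent).
Parents of TestScore: {Attendance}.
Enumerating:
  P1: TestScore <- Attendance <- Neighborhood -> PeerGroup -> ClassSize
  P2: TestScore <- Attendance <- Neighborhood -> ClassSize
  P3: TestScore <- Attendance <- Neighborhood -> SchoolQuality <- PeerGroup -> ClassSize
  P4: TestScore <- Attendance <- PeerGroup <- Neighborhood -> ClassSize
  P5: TestScore <- Attendance <- PeerGroup -> ClassSize
  P6: TestScore <- Attendance <- PeerGroup -> SchoolQuality <- Neighborhood -> ClassSize
  P7: TestScore <- Attendance -> ClassSize
That exhausts the simple backdoor paths. Count: 7.

7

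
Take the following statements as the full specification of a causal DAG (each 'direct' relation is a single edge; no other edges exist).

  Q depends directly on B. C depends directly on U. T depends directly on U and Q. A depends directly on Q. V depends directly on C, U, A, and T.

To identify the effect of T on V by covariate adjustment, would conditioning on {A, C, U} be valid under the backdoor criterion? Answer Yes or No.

Yes

Backdoor paths from T to V (paths whose first edge points into T):
  P1: T <- U -> C -> V
  P2: T <- U -> V
  P3: T <- Q -> A -> V
Condition 1 (no descendant of T in the set): holds — descendants of T are {V}; none are in {A, C, U}.
Condition 2 (every backdoor path blocked by {A, C, U}):
  P1: blocked at fork node U ∈ conditioning set.
  P2: blocked at fork node U ∈ conditioning set.
  P3: blocked at chain node A ∈ conditioning set.
{A, C, U} satisfies the backdoor criterion.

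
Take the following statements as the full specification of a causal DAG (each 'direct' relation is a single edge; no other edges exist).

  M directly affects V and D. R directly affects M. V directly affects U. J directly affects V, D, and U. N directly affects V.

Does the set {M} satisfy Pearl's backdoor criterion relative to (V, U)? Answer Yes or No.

No

Backdoor paths from V to U (paths whose first edge points into V):
  P1: V <- J -> U
  P2: V <- M -> D <- J -> U
Condition 1 (no descendant of V in the set): holds — descendants of V are {U}; none are in {M}.
Condition 2 (every backdoor path blocked by {M}):
  P1: open — no interior node is in the conditioning set.
  P2: blocked at fork node M ∈ conditioning set.
{M} does not satisfy the backdoor criterion.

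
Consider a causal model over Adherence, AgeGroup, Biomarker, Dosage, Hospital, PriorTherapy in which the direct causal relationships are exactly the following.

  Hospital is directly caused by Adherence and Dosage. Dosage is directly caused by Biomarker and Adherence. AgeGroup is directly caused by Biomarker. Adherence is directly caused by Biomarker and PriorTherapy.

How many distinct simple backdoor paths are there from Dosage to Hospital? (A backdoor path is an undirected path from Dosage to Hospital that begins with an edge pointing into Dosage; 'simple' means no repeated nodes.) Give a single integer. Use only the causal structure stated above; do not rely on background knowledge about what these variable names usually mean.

2

A backdoor path from Dosage to Hospital is any simple undirected path whose first edge points into Dosage (i.e. leaves Dosage via a parent).
Parents of Dosage: {Adherence, Biomarker}.
Enumerating:
  P1: Dosage <- Biomarker -> Adherence -> Hospital
  P2: Dosage <- Adherence -> Hospital
That exhausts the simple backdoor paths. Count: 2.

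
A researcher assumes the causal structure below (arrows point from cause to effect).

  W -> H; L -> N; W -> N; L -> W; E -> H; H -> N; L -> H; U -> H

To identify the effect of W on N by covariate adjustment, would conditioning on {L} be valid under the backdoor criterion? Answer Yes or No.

Backdoor paths from W to N (paths whose first edge points into W):
  P1: W <- L -> H -> N
  P2: W <- L -> N
Condition 1 (no descendant of W in the set): holds — descendants of W are {H, N}; none are in {L}.
Condition 2 (every backdoor path blocked by {L}):
  P1: blocked at fork node L ∈ conditioning set.
  P2: blocked at fork node L ∈ conditioning set.
{L} satisfies the backdoor criterion.

Yes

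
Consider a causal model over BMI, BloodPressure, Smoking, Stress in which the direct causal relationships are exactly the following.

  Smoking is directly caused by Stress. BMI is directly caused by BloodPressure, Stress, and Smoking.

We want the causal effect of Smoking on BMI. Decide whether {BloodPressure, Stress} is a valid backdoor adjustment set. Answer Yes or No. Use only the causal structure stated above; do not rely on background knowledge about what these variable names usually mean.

Yes

Backdoor paths from Smoking to BMI (paths whose first edge points into Smoking):
  P1: Smoking <- Stress -> BMI
Condition 1 (no descendant of Smoking in the set): holds — descendants of Smoking are {BMI}; none are in {BloodPressure, Stress}.
Condition 2 (every backdoor path blocked by {BloodPressure, Stress}):
  P1: blocked at fork node Stress ∈ conditioning set.
{BloodPressure, Stress} satisfies the backdoor criterion.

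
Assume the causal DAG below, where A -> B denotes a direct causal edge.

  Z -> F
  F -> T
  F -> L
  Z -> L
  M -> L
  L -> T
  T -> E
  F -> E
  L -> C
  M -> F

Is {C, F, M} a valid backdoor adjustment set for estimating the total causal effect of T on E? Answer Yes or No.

Yes

Backdoor paths from T to E (paths whose first edge points into T):
  P1: T <- F -> E
  P2: T <- L <- Z -> F -> E
  P3: T <- L <- M -> F -> E
  P4: T <- L <- F -> E
Condition 1 (no descendant of T in the set): holds — descendants of T are {E}; none are in {C, F, M}.
Condition 2 (every backdoor path blocked by {C, F, M}):
  P1: blocked at fork node F ∈ conditioning set.
  P2: blocked at chain node F ∈ conditioning set.
  P3: blocked at fork node M ∈ conditioning set.
  P4: blocked at fork node F ∈ conditioning set.
{C, F, M} satisfies the backdoor criterion.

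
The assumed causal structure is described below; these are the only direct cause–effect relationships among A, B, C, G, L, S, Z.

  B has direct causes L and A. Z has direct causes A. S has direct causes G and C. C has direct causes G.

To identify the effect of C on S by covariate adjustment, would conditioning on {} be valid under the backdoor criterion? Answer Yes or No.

Backdoor paths from C to S (paths whose first edge points into C):
  P1: C <- G -> S
Condition 1 (no descendant of C in the set): holds — descendants of C are {S}; none are in {}.
Condition 2 (every backdoor path blocked by {}):
  P1: open — no interior node is in the conditioning set.
{} does not satisfy the backdoor criterion.

No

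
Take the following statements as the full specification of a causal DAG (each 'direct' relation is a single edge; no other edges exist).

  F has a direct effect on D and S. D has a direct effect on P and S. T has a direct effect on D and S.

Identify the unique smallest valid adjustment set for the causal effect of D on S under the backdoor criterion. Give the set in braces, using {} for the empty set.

{F, T}

Variables eligible for adjustment (non-descendants of D, excluding D and S): {F, T}.
Backdoor paths from D to S:
  P1: D <- F -> S
  P2: D <- T -> S
The empty set is not sufficient: P1 (D <- F -> S) has no collider blocking it and no conditioned non-collider, so it is open.
Try {F, T}:
  P1: blocked at fork node F ∈ conditioning set.
  P2: blocked at fork node T ∈ conditioning set.
{F, T} contains no descendant of D and blocks every backdoor path.
Every element of {F, T} is needed (dropping F leaves P1 open; dropping T leaves P2 open), so no proper subset is valid.
Among all size-2 subsets of the eligible variables, only {F, T} blocks every backdoor path, so it is the unique smallest valid adjustment set.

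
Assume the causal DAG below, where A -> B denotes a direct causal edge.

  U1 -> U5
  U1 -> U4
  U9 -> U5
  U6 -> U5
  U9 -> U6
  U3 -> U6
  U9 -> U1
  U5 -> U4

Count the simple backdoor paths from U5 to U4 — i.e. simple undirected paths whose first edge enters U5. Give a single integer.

3

A backdoor path from U5 to U4 is any simple undirected path whose first edge points into U5 (i.e. leaves U5 via a parent).
Parents of U5: {U1, U6, U9}.
Enumerating:
  P1: U5 <- U9 -> U1 -> U4
  P2: U5 <- U1 -> U4
  P3: U5 <- U6 <- U9 -> U1 -> U4
That exhausts the simple backdoor paths. Count: 3.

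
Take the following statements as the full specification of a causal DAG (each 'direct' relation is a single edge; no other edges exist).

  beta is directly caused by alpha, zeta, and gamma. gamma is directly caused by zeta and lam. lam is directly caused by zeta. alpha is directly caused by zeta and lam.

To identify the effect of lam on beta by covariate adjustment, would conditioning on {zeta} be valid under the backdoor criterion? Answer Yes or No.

Yes

Backdoor paths from lam to beta (paths whose first edge points into lam):
  P1: lam <- zeta -> gamma -> beta
  P2: lam <- zeta -> alpha -> beta
  P3: lam <- zeta -> beta
Condition 1 (no descendant of lam in the set): holds — descendants of lam are {alpha, beta, gamma}; none are in {zeta}.
Condition 2 (every backdoor path blocked by {zeta}):
  P1: blocked at fork node zeta ∈ conditioning set.
  P2: blocked at fork node zeta ∈ conditioning set.
  P3: blocked at fork node zeta ∈ conditioning set.
{zeta} satisfies the backdoor criterion.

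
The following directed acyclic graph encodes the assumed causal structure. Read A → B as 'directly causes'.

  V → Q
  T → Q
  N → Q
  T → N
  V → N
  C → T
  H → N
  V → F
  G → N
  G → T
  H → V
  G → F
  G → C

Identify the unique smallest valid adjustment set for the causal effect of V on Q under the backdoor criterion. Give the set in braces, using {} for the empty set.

Variables eligible for adjustment (non-descendants of V, excluding V and Q): {C, G, H, T}.
Backdoor paths from V to Q:
  P1: V <- H -> N <- G -> C -> T -> Q
  P2: V <- H -> N <- G -> T -> Q
  P3: V <- H -> N <- T -> Q
  P4: V <- H -> N -> Q
The empty set is not sufficient: P4 (V <- H -> N -> Q) has no collider blocking it and no conditioned non-collider, so it is open.
Try {H}:
  P1: blocked at fork node H ∈ conditioning set.
  P2: blocked at fork node H ∈ conditioning set.
  P3: blocked at fork node H ∈ conditioning set.
  P4: blocked at fork node H ∈ conditioning set.
{H} contains no descendant of V and blocks every backdoor path.
No other singleton works — e.g. {G} leaves P4 open — so {H} is the unique smallest valid adjustment set.

{H}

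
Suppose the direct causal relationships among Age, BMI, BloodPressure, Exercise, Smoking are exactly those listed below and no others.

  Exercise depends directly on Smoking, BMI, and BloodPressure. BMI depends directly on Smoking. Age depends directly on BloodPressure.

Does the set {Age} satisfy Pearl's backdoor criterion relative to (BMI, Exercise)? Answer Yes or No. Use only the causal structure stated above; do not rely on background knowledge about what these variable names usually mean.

Backdoor paths from BMI to Exercise (paths whose first edge points into BMI):
  P1: BMI <- Smoking -> Exercise
Condition 1 (no descendant of BMI in the set): holds — descendants of BMI are {Exercise}; none are in {Age}.
Condition 2 (every backdoor path blocked by {Age}):
  P1: open — no interior node is in the conditioning set.
{Age} does not satisfy the backdoor criterion.

No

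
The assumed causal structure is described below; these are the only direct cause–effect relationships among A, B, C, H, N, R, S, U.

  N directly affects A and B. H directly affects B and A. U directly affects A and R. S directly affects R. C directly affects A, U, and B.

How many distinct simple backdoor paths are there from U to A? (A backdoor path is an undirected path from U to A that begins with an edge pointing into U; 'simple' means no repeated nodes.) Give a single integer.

A backdoor path from U to A is any simple undirected path whose first edge points into U (i.e. leaves U via a parent).
Parents of U: {C}.
Enumerating:
  P1: U <- C -> A
  P2: U <- C -> B <- N -> A
  P3: U <- C -> B <- H -> A
That exhausts the simple backdoor paths. Count: 3.

3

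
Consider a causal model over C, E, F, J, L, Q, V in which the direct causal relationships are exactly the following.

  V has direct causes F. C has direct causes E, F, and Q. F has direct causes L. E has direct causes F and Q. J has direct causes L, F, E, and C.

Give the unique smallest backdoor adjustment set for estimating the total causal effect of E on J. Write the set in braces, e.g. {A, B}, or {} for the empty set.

{F, Q}

Variables eligible for adjustment (non-descendants of E, excluding E and J): {F, L, Q, V}.
Backdoor paths from E to J:
  P1: E <- F <- L -> J
  P2: E <- F -> C -> J
  P3: E <- F -> J
  P4: E <- Q -> C <- F <- L -> J
  P5: E <- Q -> C <- F -> J
  P6: E <- Q -> C -> J
The empty set is not sufficient: P1 (E <- F <- L -> J) has no collider blocking it and no conditioned non-collider, so it is open.
Try {F, Q}:
  P1: blocked at chain node F ∈ conditioning set.
  P2: blocked at fork node F ∈ conditioning set.
  P3: blocked at fork node F ∈ conditioning set.
  P4: blocked at fork node Q ∈ conditioning set.
  P5: blocked at fork node Q ∈ conditioning set.
  P6: blocked at fork node Q ∈ conditioning set.
{F, Q} contains no descendant of E and blocks every backdoor path.
Every element of {F, Q} is needed (dropping F leaves P1 open; dropping Q leaves P6 open), so no proper subset is valid.
Among all size-2 subsets of the eligible variables, only {F, Q} blocks every backdoor path, so it is the unique smallest valid adjustment set.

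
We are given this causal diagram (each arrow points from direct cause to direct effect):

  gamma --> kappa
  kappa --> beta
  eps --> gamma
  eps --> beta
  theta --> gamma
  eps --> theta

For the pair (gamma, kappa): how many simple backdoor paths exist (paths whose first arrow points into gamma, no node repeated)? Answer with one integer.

2

A backdoor path from gamma to kappa is any simple undirected path whose first edge points into gamma (i.e. leaves gamma via a parent).
Parents of gamma: {eps, theta}.
Enumerating:
  P1: gamma <- eps -> beta <- kappa
  P2: gamma <- theta <- eps -> beta <- kappa
That exhausts the simple backdoor paths. Count: 2.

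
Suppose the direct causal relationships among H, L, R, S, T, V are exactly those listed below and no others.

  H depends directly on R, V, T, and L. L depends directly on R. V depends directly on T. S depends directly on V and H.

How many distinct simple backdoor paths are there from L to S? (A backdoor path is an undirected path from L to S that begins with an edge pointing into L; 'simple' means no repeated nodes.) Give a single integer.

A backdoor path from L to S is any simple undirected path whose first edge points into L (i.e. leaves L via a parent).
Parents of L: {R}.
Enumerating:
  P1: L <- R -> H <- T -> V -> S
  P2: L <- R -> H <- V -> S
  P3: L <- R -> H -> S
That exhausts the simple backdoor paths. Count: 3.

3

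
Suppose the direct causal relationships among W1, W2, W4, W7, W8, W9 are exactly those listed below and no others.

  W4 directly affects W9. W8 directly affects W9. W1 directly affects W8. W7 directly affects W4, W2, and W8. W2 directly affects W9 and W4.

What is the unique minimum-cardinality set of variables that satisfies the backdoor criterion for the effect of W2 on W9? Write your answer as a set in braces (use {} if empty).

{W7}

Variables eligible for adjustment (non-descendants of W2, excluding W2 and W9): {W1, W7, W8}.
Backdoor paths from W2 to W9:
  P1: W2 <- W7 -> W4 -> W9
  P2: W2 <- W7 -> W8 -> W9
The empty set is not sufficient: P1 (W2 <- W7 -> W4 -> W9) has no collider blocking it and no conditioned non-collider, so it is open.
Try {W7}:
  P1: blocked at fork node W7 ∈ conditioning set.
  P2: blocked at fork node W7 ∈ conditioning set.
{W7} contains no descendant of W2 and blocks every backdoor path.
No other singleton works — e.g. {W1} leaves P1 open — so {W7} is the unique smallest valid adjustment set.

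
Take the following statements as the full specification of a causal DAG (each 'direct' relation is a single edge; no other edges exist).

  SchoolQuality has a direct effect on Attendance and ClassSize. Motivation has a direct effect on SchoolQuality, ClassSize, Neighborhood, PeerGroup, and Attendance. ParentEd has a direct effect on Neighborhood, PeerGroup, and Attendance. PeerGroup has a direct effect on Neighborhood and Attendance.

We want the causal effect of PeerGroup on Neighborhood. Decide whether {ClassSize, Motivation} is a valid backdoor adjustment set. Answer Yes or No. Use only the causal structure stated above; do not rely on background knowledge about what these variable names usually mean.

Backdoor paths from PeerGroup to Neighborhood (paths whose first edge points into PeerGroup):
  P1: PeerGroup <- Motivation -> SchoolQuality -> Attendance <- ParentEd -> Neighborhood
  P2: PeerGroup <- Motivation -> ClassSize <- SchoolQuality -> Attendance <- ParentEd -> Neighborhood
  P3: PeerGroup <- Motivation -> Neighborhood
  P4: PeerGroup <- Motivation -> Attendance <- ParentEd -> Neighborhood
  P5: PeerGroup <- ParentEd -> Neighborhood
  P6: PeerGroup <- ParentEd -> Attendance <- Motivation -> Neighborhood
  P7: PeerGroup <- ParentEd -> Attendance <- SchoolQuality <- Motivation -> Neighborhood
  P8: PeerGroup <- ParentEd -> Attendance <- SchoolQuality -> ClassSize <- Motivation -> Neighborhood
Condition 1 (no descendant of PeerGroup in the set): holds — descendants of PeerGroup are {Attendance, Neighborhood}; none are in {ClassSize, Motivation}.
Condition 2 (every backdoor path blocked by {ClassSize, Motivation}):
  P1: blocked at fork node Motivation ∈ conditioning set.
  P2: blocked at fork node Motivation ∈ conditioning set.
  P3: blocked at fork node Motivation ∈ conditioning set.
  P4: blocked at fork node Motivation ∈ conditioning set.
  P5: open — no interior node is in the conditioning set.
  P6: blocked at collider Attendance (neither it nor any descendant is in the conditioning set).
  P7: blocked at collider Attendance (neither it nor any descendant is in the conditioning set).
  P8: blocked at collider Attendance (neither it nor any descendant is in the conditioning set).
{ClassSize, Motivation} does not satisfy the backdoor criterion.

No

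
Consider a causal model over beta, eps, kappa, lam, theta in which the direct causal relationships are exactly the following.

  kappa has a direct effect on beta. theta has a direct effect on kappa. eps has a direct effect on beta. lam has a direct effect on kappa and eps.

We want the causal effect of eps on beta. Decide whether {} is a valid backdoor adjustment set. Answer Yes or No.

No

Backdoor paths from eps to beta (paths whose first edge points into eps):
  P1: eps <- lam -> kappa -> beta
Condition 1 (no descendant of eps in the set): holds — descendants of eps are {beta}; none are in {}.
Condition 2 (every backdoor path blocked by {}):
  P1: open — no interior node is in the conditioning set.
{} does not satisfy the backdoor criterion.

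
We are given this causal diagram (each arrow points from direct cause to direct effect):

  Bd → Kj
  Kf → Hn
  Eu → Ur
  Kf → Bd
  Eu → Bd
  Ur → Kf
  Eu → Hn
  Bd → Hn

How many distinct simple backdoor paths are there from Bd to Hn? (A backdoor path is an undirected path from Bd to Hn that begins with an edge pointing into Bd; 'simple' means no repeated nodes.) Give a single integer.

4

A backdoor path from Bd to Hn is any simple undirected path whose first edge points into Bd (i.e. leaves Bd via a parent).
Parents of Bd: {Eu, Kf}.
Enumerating:
  P1: Bd <- Eu -> Ur -> Kf -> Hn
  P2: Bd <- Eu -> Hn
  P3: Bd <- Kf <- Ur <- Eu -> Hn
  P4: Bd <- Kf -> Hn
That exhausts the simple backdoor paths. Count: 4.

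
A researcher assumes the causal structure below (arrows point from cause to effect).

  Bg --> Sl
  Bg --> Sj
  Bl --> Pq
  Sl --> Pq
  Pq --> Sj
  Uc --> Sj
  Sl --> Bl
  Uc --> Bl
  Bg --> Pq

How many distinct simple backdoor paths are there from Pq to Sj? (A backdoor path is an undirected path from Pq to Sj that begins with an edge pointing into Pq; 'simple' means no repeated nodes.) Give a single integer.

A backdoor path from Pq to Sj is any simple undirected path whose first edge points into Pq (i.e. leaves Pq via a parent).
Parents of Pq: {Bg, Bl, Sl}.
Enumerating:
  P1: Pq <- Bg -> Sl -> Bl <- Uc -> Sj
  P2: Pq <- Bg -> Sj
  P3: Pq <- Sl <- Bg -> Sj
  P4: Pq <- Sl -> Bl <- Uc -> Sj
  P5: Pq <- Bl <- Uc -> Sj
  P6: Pq <- Bl <- Sl <- Bg -> Sj
That exhausts the simple backdoor paths. Count: 6.

6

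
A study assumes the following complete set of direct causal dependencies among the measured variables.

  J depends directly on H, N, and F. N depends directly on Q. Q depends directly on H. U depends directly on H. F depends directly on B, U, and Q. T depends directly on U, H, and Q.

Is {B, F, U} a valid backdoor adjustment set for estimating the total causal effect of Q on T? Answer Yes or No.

No

Backdoor paths from Q to T (paths whose first edge points into Q):
  P1: Q <- H -> U -> T
  P2: Q <- H -> T
  P3: Q <- H -> J <- F <- U -> T
Condition 1 (no descendant of Q in the set): FAILS — F is a descendant of Q.
Condition 2 (every backdoor path blocked by {B, F, U}):
  P1: blocked at chain node U ∈ conditioning set.
  P2: open — no interior node is in the conditioning set.
  P3: blocked at collider J (neither it nor any descendant is in the conditioning set).
{B, F, U} does not satisfy the backdoor criterion.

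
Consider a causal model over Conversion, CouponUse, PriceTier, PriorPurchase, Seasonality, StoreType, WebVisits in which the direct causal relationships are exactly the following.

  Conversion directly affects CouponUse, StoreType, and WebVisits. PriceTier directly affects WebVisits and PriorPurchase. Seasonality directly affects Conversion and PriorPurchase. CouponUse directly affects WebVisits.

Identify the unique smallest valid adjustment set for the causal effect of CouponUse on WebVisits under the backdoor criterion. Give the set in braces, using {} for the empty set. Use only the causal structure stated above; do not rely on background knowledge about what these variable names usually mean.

Variables eligible for adjustment (non-descendants of CouponUse, excluding CouponUse and WebVisits): {Conversion, PriceTier, PriorPurchase, Seasonality, StoreType}.
Backdoor paths from CouponUse to WebVisits:
  P1: CouponUse <- Conversion <- Seasonality -> PriorPurchase <- PriceTier -> WebVisits
  P2: CouponUse <- Conversion -> WebVisits
The empty set is not sufficient: P2 (CouponUse <- Conversion -> WebVisits) has no collider blocking it and no conditioned non-collider, so it is open.
Try {Conversion}:
  P1: blocked at chain node Conversion ∈ conditioning set.
  P2: blocked at fork node Conversion ∈ conditioning set.
{Conversion} contains no descendant of CouponUse and blocks every backdoor path.
No other singleton works — e.g. {Seasonality} leaves P2 open — so {Conversion} is the unique smallest valid adjustment set.

{Conversion}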